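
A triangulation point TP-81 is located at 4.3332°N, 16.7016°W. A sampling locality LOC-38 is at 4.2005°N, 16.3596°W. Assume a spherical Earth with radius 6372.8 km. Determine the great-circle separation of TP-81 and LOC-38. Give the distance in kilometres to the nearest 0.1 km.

40.7 km

Δφ = -0.1327°,  Δλ = 0.3420°
a = sin²(Δφ/2) + cos φ₁ cos φ₂ sin²(Δλ/2) = 0.000010
c = 2·arcsin(√a) = 0.006387 rad = 0.3660°
d = R·c = 6372.8 × 0.006387 = 40.7 km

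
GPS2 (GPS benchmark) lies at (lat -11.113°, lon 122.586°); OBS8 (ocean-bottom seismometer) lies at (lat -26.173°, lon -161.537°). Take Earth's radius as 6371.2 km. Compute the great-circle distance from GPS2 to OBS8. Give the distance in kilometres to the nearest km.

8067 km

Δφ = -15.0600°,  Δλ = 75.8770°
a = sin²(Δφ/2) + cos φ₁ cos φ₂ sin²(Δλ/2) = 0.350052
c = 2·arcsin(√a) = 1.266213 rad = 72.5487°
d = R·c = 6371.2 × 1.266213 = 8067.3 km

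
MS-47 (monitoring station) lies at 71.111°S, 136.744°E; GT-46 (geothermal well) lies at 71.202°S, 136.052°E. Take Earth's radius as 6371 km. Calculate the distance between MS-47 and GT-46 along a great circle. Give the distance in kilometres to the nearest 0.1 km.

26.8 km

Δφ = -0.0910°,  Δλ = -0.6920°
a = sin²(Δφ/2) + cos φ₁ cos φ₂ sin²(Δλ/2) = 0.000004
c = 2·arcsin(√a) = 0.004212 rad = 0.2413°
d = R·c = 6371 × 0.004212 = 26.8 km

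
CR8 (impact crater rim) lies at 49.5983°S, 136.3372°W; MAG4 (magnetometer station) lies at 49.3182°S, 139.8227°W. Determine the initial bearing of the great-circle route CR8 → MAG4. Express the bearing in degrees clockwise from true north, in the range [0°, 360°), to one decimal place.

275.7°

Δλ = -3.4855°
y = sin Δλ · cos φ₂ = -0.039630
x = cos φ₁ sin φ₂ − sin φ₁ cos φ₂ cos Δλ = 0.003970
θ = atan2(y, x) = -84.2788° → 275.7212° (mod 360°)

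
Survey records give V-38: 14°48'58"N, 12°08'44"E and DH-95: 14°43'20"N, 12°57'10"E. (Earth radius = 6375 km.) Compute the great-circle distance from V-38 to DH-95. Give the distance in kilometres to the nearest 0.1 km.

87.5 km

V-38: φ = +14.81611°, λ = +12.14556°
DH-95: φ = +14.72222°, λ = +12.95278°
Δφ = -0.0939°,  Δλ = 0.8072°
a = sin²(Δφ/2) + cos φ₁ cos φ₂ sin²(Δλ/2) = 0.000047
c = 2·arcsin(√a) = 0.013721 rad = 0.7862°
d = R·c = 6375 × 0.013721 = 87.5 km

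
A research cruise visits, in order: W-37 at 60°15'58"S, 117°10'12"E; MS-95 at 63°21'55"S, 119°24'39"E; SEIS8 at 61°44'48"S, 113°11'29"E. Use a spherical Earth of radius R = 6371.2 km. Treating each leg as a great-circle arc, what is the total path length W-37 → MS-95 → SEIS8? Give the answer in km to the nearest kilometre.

W-37: φ = -60.26611°, λ = +117.17000°
MS-95: φ = -63.36528°, λ = +119.41083°
SEIS8: φ = -61.74667°, λ = +113.19139°
W-37→MS-95: c = 0.057149 rad, d = 364.11 km
MS-95→SEIS8: c = 0.057419 rad, d = 365.83 km
Total = 364.11 + 365.83 = 729.94 km

730 km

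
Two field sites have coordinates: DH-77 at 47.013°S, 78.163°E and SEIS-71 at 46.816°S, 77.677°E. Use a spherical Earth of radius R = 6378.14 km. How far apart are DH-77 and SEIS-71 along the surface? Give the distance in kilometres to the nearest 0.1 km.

43.0 km

Δφ = 0.1970°,  Δλ = -0.4860°
a = sin²(Δφ/2) + cos φ₁ cos φ₂ sin²(Δλ/2) = 0.000011
c = 2·arcsin(√a) = 0.006738 rad = 0.3860°
d = R·c = 6378.14 × 0.006738 = 43.0 km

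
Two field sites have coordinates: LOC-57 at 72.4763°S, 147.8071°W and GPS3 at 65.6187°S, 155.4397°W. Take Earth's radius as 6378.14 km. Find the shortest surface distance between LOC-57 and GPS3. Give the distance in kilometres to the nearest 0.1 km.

Δφ = 6.8576°,  Δλ = -7.6326°
a = sin²(Δφ/2) + cos φ₁ cos φ₂ sin²(Δλ/2) = 0.004128
c = 2·arcsin(√a) = 0.128582 rad = 7.3672°
d = R·c = 6378.14 × 0.128582 = 820.1 km

820.1 km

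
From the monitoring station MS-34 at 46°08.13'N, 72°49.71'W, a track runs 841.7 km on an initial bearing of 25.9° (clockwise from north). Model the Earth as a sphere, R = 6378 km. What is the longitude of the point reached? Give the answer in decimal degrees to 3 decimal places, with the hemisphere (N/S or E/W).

67.371°W

MS-34: φ = +46.13550°, λ = -72.82850°
δ = d/R = 841.7/6378 = 0.131969 rad
φ₂ = arcsin(sin φ₁ cos δ + cos φ₁ sin δ cos θ)
   = arcsin(0.72098·0.99130 + 0.69296·0.13159·0.89956) = 52.81957°
λ₂ = λ₁ + atan2(sin θ sin δ cos φ₁, cos δ − sin φ₁ sin φ₂) = -67.37088°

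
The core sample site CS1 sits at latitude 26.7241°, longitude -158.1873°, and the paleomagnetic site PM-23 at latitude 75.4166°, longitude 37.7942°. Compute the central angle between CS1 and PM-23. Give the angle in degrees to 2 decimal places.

77.35°

Δφ = 48.6925°,  Δλ = -164.0185°
a = sin²(Δφ/2) + cos φ₁ cos φ₂ sin²(Δλ/2) = 0.390497
c = 2·arcsin(√a) = 1.350002 rad = 77.3494°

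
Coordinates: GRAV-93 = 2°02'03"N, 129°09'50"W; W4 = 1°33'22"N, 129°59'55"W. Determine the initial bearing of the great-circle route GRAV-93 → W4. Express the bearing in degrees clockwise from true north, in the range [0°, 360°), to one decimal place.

240.2°

GRAV-93: φ = +2.03417°, λ = -129.16389°
W4: φ = +1.55611°, λ = -129.99861°
Δλ = -0.8347°
y = sin Δλ · cos φ₂ = -0.014563
x = cos φ₁ sin φ₂ − sin φ₁ cos φ₂ cos Δλ = -0.008340
θ = atan2(y, x) = -119.7988° → 240.2012° (mod 360°)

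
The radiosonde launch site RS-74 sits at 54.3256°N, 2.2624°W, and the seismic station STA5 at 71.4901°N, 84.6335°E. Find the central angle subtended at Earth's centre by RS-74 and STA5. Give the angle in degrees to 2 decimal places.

38.71°

Δφ = 17.1645°,  Δλ = 86.8959°
a = sin²(Δφ/2) + cos φ₁ cos φ₂ sin²(Δλ/2) = 0.109827
c = 2·arcsin(√a) = 0.675577 rad = 38.7077°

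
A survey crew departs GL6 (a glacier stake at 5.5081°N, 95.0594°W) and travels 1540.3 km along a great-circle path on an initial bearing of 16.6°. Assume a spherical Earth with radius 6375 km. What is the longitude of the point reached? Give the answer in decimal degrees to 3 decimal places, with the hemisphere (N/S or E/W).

δ = d/R = 1540.3/6375 = 0.241616 rad
φ₂ = arcsin(sin φ₁ cos δ + cos φ₁ sin δ cos θ)
   = arcsin(0.09599·0.97095 + 0.99538·0.23927·0.95832) = 18.74997°
λ₂ = λ₁ + atan2(sin θ sin δ cos φ₁, cos δ − sin φ₁ sin φ₂) = -90.91972°

90.920°W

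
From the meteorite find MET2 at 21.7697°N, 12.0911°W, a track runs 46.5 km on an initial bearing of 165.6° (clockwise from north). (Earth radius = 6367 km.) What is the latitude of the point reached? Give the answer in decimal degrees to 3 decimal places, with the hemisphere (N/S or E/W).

21.364°N

δ = d/R = 46.5/6367 = 0.007303 rad
φ₂ = arcsin(sin φ₁ cos δ + cos φ₁ sin δ cos θ)
   = arcsin(0.37088·0.99997 + 0.92868·0.00730·-0.96858) = 21.36436°
λ₂ = λ₁ + atan2(sin θ sin δ cos φ₁, cos δ − sin φ₁ sin φ₂) = -11.97936°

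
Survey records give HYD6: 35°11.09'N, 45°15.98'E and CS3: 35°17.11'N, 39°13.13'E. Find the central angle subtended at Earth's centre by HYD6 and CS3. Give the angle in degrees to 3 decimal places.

HYD6: φ = +35.18483°, λ = +45.26633°
CS3: φ = +35.28517°, λ = +39.21883°
Δφ = 0.1003°,  Δλ = -6.0475°
a = sin²(Δφ/2) + cos φ₁ cos φ₂ sin²(Δλ/2) = 0.001857
c = 2·arcsin(√a) = 0.086216 rad = 4.9398°

4.940°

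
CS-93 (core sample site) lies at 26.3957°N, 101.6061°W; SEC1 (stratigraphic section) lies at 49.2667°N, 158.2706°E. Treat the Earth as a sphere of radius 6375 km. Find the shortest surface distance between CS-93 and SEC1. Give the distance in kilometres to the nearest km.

Δφ = 22.8710°,  Δλ = -100.1233°
a = sin²(Δφ/2) + cos φ₁ cos φ₂ sin²(Δλ/2) = 0.382932
c = 2·arcsin(√a) = 1.334466 rad = 76.4593°
d = R·c = 6375 × 1.334466 = 8507.2 km

8507 km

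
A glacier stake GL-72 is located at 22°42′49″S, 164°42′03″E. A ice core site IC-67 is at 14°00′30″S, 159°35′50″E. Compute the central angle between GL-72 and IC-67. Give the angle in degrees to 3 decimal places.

GL-72: φ = -22.71361°, λ = +164.70083°
IC-67: φ = -14.00833°, λ = +159.59722°
Δφ = 8.7053°,  Δλ = -5.1036°
a = sin²(Δφ/2) + cos φ₁ cos φ₂ sin²(Δλ/2) = 0.007534
c = 2·arcsin(√a) = 0.173818 rad = 9.9590°

9.959°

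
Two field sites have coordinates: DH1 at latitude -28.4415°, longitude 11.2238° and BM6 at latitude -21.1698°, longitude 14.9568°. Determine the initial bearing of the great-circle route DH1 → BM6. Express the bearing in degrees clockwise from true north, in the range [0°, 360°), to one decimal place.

Δλ = 3.7330°
y = sin Δλ · cos φ₂ = 0.060713
x = cos φ₁ sin φ₂ − sin φ₁ cos φ₂ cos Δλ = 0.125632
θ = atan2(y, x) = 25.7927° → 25.7927° (mod 360°)

25.8°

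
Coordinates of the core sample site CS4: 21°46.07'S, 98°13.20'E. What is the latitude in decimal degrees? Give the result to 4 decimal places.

21° + 46.07′/60 = 21 + 0.76783 = 21.7678°

21.7678°S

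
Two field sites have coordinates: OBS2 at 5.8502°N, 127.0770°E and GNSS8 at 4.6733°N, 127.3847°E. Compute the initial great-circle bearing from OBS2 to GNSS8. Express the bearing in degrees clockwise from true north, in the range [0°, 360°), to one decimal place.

165.4°

Δλ = 0.3077°
y = sin Δλ · cos φ₂ = 0.005352
x = cos φ₁ sin φ₂ − sin φ₁ cos φ₂ cos Δλ = -0.020538
θ = atan2(y, x) = 165.3927° → 165.3927° (mod 360°)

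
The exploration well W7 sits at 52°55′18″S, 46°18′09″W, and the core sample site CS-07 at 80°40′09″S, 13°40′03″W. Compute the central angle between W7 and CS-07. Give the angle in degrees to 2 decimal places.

W7: φ = -52.92167°, λ = -46.30250°
CS-07: φ = -80.66917°, λ = -13.66750°
Δφ = -27.7475°,  Δλ = 32.6350°
a = sin²(Δφ/2) + cos φ₁ cos φ₂ sin²(Δλ/2) = 0.065212
c = 2·arcsin(√a) = 0.516455 rad = 29.5907°

29.59°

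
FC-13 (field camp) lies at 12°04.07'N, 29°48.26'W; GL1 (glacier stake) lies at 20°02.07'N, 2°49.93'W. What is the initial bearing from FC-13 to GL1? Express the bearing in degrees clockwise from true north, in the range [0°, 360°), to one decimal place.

69.4°

FC-13: φ = +12.06783°, λ = -29.80433°
GL1: φ = +20.03450°, λ = -2.83217°
Δλ = 26.9722°
y = sin Δλ · cos φ₂ = 0.426111
x = cos φ₁ sin φ₂ − sin φ₁ cos φ₂ cos Δλ = 0.159962
θ = atan2(y, x) = 69.4239° → 69.4239° (mod 360°)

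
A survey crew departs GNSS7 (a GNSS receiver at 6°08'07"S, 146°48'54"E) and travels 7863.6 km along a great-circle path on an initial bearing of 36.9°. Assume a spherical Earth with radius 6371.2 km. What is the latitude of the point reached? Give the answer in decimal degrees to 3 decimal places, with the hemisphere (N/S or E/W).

GNSS7: φ = -6.13528°, λ = +146.81500°
δ = d/R = 7863.6/6371.2 = 1.234242 rad
φ₂ = arcsin(sin φ₁ cos δ + cos φ₁ sin δ cos θ)
   = arcsin(-0.10688·0.33024 + 0.99427·0.94390·0.79968) = 45.65983°
λ₂ = λ₁ + atan2(sin θ sin δ cos φ₁, cos δ − sin φ₁ sin φ₂) = -159.00332°

45.660°N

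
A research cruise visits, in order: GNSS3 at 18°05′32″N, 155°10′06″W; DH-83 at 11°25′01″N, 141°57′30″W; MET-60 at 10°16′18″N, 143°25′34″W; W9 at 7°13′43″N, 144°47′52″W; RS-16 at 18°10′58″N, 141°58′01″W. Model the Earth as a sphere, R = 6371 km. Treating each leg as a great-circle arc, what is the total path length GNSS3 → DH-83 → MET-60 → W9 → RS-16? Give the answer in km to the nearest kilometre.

GNSS3: φ = +18.09222°, λ = -155.16833°
DH-83: φ = +11.41694°, λ = -141.95833°
MET-60: φ = +10.27167°, λ = -143.42611°
W9: φ = +7.22861°, λ = -144.79778°
RS-16: φ = +18.18278°, λ = -141.96694°
GNSS3→DH-83: c = 0.251397 rad, d = 1601.65 km
DH-83→MET-60: c = 0.032133 rad, d = 204.72 km
MET-60→W9: c = 0.058142 rad, d = 370.43 km
W9→RS-16: c = 0.197147 rad, d = 1256.02 km
Total = 1601.65 + 204.72 + 370.43 + 1256.02 = 3432.82 km

3433 km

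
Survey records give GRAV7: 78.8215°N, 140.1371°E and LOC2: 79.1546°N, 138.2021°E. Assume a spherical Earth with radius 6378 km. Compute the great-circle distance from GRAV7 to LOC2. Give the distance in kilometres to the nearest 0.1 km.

55.4 km

Δφ = 0.3331°,  Δλ = -1.9350°
a = sin²(Δφ/2) + cos φ₁ cos φ₂ sin²(Δλ/2) = 0.000019
c = 2·arcsin(√a) = 0.008683 rad = 0.4975°
d = R·c = 6378 × 0.008683 = 55.4 km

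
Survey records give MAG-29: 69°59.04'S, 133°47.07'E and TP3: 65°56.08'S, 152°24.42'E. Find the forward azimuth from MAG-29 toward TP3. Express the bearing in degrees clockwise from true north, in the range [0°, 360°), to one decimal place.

68.8°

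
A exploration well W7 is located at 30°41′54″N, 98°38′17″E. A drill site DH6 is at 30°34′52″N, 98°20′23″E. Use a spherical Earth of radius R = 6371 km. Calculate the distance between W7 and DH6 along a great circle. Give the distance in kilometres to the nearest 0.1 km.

W7: φ = +30.69833°, λ = +98.63806°
DH6: φ = +30.58111°, λ = +98.33972°
Δφ = -0.1172°,  Δλ = -0.2983°
a = sin²(Δφ/2) + cos φ₁ cos φ₂ sin²(Δλ/2) = 0.000006
c = 2·arcsin(√a) = 0.004925 rad = 0.2822°
d = R·c = 6371 × 0.004925 = 31.4 km

31.4 km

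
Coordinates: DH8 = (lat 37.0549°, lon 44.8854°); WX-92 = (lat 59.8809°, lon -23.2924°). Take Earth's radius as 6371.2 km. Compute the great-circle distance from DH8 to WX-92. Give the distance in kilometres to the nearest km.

Δφ = 22.8260°,  Δλ = -68.1778°
a = sin²(Δφ/2) + cos φ₁ cos φ₂ sin²(Δλ/2) = 0.164957
c = 2·arcsin(√a) = 0.836472 rad = 47.9263°
d = R·c = 6371.2 × 0.836472 = 5329.3 km

5329 km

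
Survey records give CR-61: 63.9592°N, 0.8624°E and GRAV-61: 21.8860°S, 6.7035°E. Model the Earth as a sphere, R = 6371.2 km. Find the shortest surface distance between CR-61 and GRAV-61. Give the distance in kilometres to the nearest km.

9559 km

Δφ = -85.8452°,  Δλ = 5.8411°
a = sin²(Δφ/2) + cos φ₁ cos φ₂ sin²(Δλ/2) = 0.464832
c = 2·arcsin(√a) = 1.500402 rad = 85.9667°
d = R·c = 6371.2 × 1.500402 = 9559.4 km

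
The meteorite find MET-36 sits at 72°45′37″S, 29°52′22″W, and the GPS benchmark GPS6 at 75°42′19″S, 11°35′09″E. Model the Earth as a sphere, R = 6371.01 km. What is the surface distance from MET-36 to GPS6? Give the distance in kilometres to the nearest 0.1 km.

1265.3 km

MET-36: φ = -72.76028°, λ = -29.87278°
GPS6: φ = -75.70528°, λ = +11.58583°
Δφ = -2.9450°,  Δλ = 41.4586°
a = sin²(Δφ/2) + cos φ₁ cos φ₂ sin²(Δλ/2) = 0.009828
c = 2·arcsin(√a) = 0.198600 rad = 11.3789°
d = R·c = 6371.01 × 0.198600 = 1265.3 km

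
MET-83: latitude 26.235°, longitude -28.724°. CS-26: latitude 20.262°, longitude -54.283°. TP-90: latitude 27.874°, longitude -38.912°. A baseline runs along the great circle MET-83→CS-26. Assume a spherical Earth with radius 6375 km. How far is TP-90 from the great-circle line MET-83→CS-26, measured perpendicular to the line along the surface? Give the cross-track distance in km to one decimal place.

373.6 km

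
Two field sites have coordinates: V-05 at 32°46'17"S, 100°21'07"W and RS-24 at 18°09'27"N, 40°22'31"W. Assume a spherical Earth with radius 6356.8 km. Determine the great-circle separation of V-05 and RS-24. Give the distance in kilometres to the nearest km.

V-05: φ = -32.77139°, λ = -100.35194°
RS-24: φ = +18.15750°, λ = -40.37528°
Δφ = 50.9289°,  Δλ = 59.9767°
a = sin²(Δφ/2) + cos φ₁ cos φ₂ sin²(Δλ/2) = 0.384458
c = 2·arcsin(√a) = 1.337606 rad = 76.6392°
d = R·c = 6356.8 × 1.337606 = 8502.9 km

8503 km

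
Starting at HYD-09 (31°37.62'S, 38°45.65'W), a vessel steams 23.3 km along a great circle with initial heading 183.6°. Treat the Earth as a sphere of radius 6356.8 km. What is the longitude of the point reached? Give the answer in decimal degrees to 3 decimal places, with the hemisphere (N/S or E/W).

38.776°W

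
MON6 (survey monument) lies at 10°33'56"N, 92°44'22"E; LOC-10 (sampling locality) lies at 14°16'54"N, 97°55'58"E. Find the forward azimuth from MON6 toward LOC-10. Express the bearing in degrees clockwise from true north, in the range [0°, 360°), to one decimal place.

53.2°

MON6: φ = +10.56556°, λ = +92.73944°
LOC-10: φ = +14.28167°, λ = +97.93278°
Δλ = 5.1933°
y = sin Δλ · cos φ₂ = 0.087719
x = cos φ₁ sin φ₂ − sin φ₁ cos φ₂ cos Δλ = 0.065542
θ = atan2(y, x) = 53.2335° → 53.2335° (mod 360°)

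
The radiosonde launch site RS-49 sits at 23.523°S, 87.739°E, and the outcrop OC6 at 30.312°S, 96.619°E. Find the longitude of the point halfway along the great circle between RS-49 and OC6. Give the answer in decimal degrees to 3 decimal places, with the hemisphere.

Bx = cos φ₂ cos Δλ = 0.852942,  By = cos φ₂ sin Δλ = 0.133262
φₘ = atan2(sin φ₁ + sin φ₂, √((cos φ₁ + Bx)² + By²)) = -26.98701°
λₘ = λ₁ + atan2(By, cos φ₁ + Bx) = 92.04502°

92.045°E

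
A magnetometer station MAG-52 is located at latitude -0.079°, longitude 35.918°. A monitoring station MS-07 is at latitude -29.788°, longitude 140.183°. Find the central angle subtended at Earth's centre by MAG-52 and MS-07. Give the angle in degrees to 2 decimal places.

Δφ = -29.7090°,  Δλ = 104.2650°
a = sin²(Δφ/2) + cos φ₁ cos φ₂ sin²(Δλ/2) = 0.606582
c = 2·arcsin(√a) = 1.785609 rad = 102.3078°

102.31°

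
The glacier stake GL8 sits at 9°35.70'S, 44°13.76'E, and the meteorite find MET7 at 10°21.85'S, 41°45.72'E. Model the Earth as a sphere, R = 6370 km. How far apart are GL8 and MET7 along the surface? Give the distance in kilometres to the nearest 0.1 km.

GL8: φ = -9.59500°, λ = +44.22933°
MET7: φ = -10.36417°, λ = +41.76200°
Δφ = -0.7692°,  Δλ = -2.4673°
a = sin²(Δφ/2) + cos φ₁ cos φ₂ sin²(Δλ/2) = 0.000495
c = 2·arcsin(√a) = 0.044485 rad = 2.5488°
d = R·c = 6370 × 0.044485 = 283.4 km

283.4 km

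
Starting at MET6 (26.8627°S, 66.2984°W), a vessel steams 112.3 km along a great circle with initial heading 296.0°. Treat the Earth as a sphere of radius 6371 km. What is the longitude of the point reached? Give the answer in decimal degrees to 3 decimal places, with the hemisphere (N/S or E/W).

δ = d/R = 112.3/6371 = 0.017627 rad
φ₂ = arcsin(sin φ₁ cos δ + cos φ₁ sin δ cos θ)
   = arcsin(-0.45185·0.99984 + 0.89209·0.01763·0.43837) = -26.41636°
λ₂ = λ₁ + atan2(sin θ sin δ cos φ₁, cos δ − sin φ₁ sin φ₂) = -67.31196°

67.312°W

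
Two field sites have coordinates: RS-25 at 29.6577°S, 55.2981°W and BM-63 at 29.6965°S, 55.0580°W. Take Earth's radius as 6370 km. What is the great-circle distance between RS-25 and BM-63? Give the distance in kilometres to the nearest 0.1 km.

Δφ = -0.0388°,  Δλ = 0.2401°
a = sin²(Δφ/2) + cos φ₁ cos φ₂ sin²(Δλ/2) = 0.000003
c = 2·arcsin(√a) = 0.003703 rad = 0.2122°
d = R·c = 6370 × 0.003703 = 23.6 km

23.6 km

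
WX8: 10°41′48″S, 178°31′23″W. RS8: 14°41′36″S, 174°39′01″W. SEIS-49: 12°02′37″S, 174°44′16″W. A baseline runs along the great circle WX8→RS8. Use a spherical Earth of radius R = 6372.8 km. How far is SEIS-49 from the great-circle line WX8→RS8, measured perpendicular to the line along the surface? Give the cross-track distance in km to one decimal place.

WX8: φ = -10.69667°, λ = -178.52306°
RS8: φ = -14.69333°, λ = -174.65028°
SEIS-49: φ = -12.04361°, λ = -174.73778°
δ₁₃ = central angle WX8→SEIS-49 = 0.068901 rad  (haversine)
θ₁₃ = bearing WX8→SEIS-49 = 110.315°,  θ₁₂ = bearing WX8→RS8 = 137.020°
dₓₜ = R·arcsin(sin δ₁₃ · sin(θ₁₃ − θ₁₂)) = 6372.8·arcsin(0.06885·sin(-26.704°)) = -197.199 km
|dₓₜ| = 197.199 km

197.2 km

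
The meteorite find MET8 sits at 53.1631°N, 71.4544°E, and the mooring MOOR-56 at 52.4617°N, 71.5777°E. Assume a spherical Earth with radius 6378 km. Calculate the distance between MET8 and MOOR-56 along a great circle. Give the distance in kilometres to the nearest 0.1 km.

78.5 km

Δφ = -0.7014°,  Δλ = 0.1233°
a = sin²(Δφ/2) + cos φ₁ cos φ₂ sin²(Δλ/2) = 0.000038
c = 2·arcsin(√a) = 0.012311 rad = 0.7053°
d = R·c = 6378 × 0.012311 = 78.5 km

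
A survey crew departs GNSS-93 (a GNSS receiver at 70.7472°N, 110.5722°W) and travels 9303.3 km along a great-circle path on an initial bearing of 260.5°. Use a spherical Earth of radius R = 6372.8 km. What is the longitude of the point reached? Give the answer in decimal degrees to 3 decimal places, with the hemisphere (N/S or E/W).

δ = d/R = 9303.3/6372.8 = 1.459845 rad
φ₂ = arcsin(sin φ₁ cos δ + cos φ₁ sin δ cos θ)
   = arcsin(0.94407·0.11072 + 0.32974·0.99385·-0.16505) = 2.89144°
λ₂ = λ₁ + atan2(sin θ sin δ cos φ₁, cos δ − sin φ₁ sin φ₂) = 170.47471°

170.475°E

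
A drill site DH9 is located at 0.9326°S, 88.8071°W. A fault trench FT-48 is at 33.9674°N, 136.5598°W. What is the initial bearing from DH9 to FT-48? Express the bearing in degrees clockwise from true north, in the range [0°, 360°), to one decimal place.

312.8°

Δλ = -47.7527°
y = sin Δλ · cos φ₂ = -0.613930
x = cos φ₁ sin φ₂ − sin φ₁ cos φ₂ cos Δλ = 0.567723
θ = atan2(y, x) = -47.2394° → 312.7606° (mod 360°)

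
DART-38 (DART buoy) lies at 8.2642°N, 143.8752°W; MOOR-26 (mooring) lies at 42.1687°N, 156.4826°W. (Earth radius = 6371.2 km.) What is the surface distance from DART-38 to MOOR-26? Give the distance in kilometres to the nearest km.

3968 km

Δφ = 33.9045°,  Δλ = -12.6074°
a = sin²(Δφ/2) + cos φ₁ cos φ₂ sin²(Δλ/2) = 0.093858
c = 2·arcsin(√a) = 0.622740 rad = 35.6804°
d = R·c = 6371.2 × 0.622740 = 3967.6 km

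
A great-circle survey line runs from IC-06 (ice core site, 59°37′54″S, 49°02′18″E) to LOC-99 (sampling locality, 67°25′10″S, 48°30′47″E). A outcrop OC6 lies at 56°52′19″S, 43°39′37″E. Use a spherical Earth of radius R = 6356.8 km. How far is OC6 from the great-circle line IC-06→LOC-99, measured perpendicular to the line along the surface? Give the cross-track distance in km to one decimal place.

IC-06: φ = -59.63167°, λ = +49.03833°
LOC-99: φ = -67.41944°, λ = +48.51306°
OC6: φ = -56.87194°, λ = +43.66028°
δ₁₃ = central angle IC-06→OC6 = 0.068949 rad  (haversine)
θ₁₃ = bearing IC-06→OC6 = 311.969°,  θ₁₂ = bearing IC-06→LOC-99 = 181.488°
dₓₜ = R·arcsin(sin δ₁₃ · sin(θ₁₃ − θ₁₂)) = 6356.8·arcsin(0.06889·sin(130.481°)) = 333.262 km
|dₓₜ| = 333.262 km

333.3 km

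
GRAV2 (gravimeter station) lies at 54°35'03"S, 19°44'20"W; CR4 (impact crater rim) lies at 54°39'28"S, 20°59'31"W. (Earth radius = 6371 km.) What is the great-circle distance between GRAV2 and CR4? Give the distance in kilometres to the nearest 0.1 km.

GRAV2: φ = -54.58417°, λ = -19.73889°
CR4: φ = -54.65778°, λ = -20.99194°
Δφ = -0.0736°,  Δλ = -1.2531°
a = sin²(Δφ/2) + cos φ₁ cos φ₂ sin²(Δλ/2) = 0.000040
c = 2·arcsin(√a) = 0.012727 rad = 0.7292°
d = R·c = 6371 × 0.012727 = 81.1 km

81.1 km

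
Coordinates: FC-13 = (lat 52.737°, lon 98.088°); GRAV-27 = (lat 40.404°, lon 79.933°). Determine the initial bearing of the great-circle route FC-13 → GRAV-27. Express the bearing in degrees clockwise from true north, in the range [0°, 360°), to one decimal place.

232.3°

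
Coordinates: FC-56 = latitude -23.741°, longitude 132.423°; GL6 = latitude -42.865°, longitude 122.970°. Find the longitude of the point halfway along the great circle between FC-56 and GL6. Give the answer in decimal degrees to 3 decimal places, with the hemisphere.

128.221°E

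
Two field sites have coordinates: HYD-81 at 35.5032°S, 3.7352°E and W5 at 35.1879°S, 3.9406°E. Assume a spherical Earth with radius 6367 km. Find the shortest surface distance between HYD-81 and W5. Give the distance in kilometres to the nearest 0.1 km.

Δφ = 0.3153°,  Δλ = 0.2054°
a = sin²(Δφ/2) + cos φ₁ cos φ₂ sin²(Δλ/2) = 0.000010
c = 2·arcsin(√a) = 0.006232 rad = 0.3570°
d = R·c = 6367 × 0.006232 = 39.7 km

39.7 km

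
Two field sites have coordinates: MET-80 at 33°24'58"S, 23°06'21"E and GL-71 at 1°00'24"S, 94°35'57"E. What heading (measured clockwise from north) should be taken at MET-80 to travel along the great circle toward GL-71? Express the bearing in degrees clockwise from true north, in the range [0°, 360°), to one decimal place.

80.4°

MET-80: φ = -33.41611°, λ = +23.10583°
GL-71: φ = -1.00667°, λ = +94.59917°
Δλ = 71.4933°
y = sin Δλ · cos φ₂ = 0.948140
x = cos φ₁ sin φ₂ − sin φ₁ cos φ₂ cos Δλ = 0.160114
θ = atan2(y, x) = 80.4148° → 80.4148° (mod 360°)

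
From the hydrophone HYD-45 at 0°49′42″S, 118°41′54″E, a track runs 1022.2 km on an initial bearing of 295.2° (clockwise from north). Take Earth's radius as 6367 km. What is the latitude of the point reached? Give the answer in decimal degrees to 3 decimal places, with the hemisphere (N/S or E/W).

HYD-45: φ = -0.82833°, λ = +118.69833°
δ = d/R = 1022.2/6367 = 0.160547 rad
φ₂ = arcsin(sin φ₁ cos δ + cos φ₁ sin δ cos θ)
   = arcsin(-0.01446·0.98714 + 0.99990·0.15986·0.42578) = 3.08322°
λ₂ = λ₁ + atan2(sin θ sin δ cos φ₁, cos δ − sin φ₁ sin φ₂) = 110.36955°

3.083°N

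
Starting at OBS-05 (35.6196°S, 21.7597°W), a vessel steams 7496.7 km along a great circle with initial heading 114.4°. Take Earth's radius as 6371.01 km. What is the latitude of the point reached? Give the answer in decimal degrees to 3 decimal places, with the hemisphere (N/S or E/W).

32.256°S

δ = d/R = 7496.7/6371.01 = 1.176689 rad
φ₂ = arcsin(sin φ₁ cos δ + cos φ₁ sin δ cos θ)
   = arcsin(-0.58240·0.38398 + 0.81290·0.92334·-0.41310) = -32.25595°
λ₂ = λ₁ + atan2(sin θ sin δ cos φ₁, cos δ − sin φ₁ sin φ₂) = 62.13159°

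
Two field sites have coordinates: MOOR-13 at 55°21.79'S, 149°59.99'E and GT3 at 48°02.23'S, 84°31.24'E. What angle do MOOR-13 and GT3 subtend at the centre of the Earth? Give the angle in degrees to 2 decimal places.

39.69°

MOOR-13: φ = -55.36317°, λ = +149.99983°
GT3: φ = -48.03717°, λ = +84.52067°
Δφ = 7.3260°,  Δλ = -65.4792°
a = sin²(Δφ/2) + cos φ₁ cos φ₂ sin²(Δλ/2) = 0.115239
c = 2·arcsin(√a) = 0.692705 rad = 39.6891°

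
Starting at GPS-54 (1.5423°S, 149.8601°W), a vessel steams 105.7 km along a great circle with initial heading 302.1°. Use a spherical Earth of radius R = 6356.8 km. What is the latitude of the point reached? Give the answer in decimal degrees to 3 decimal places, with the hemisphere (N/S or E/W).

δ = d/R = 105.7/6356.8 = 0.016628 rad
φ₂ = arcsin(sin φ₁ cos δ + cos φ₁ sin δ cos θ)
   = arcsin(-0.02691·0.99986 + 0.99964·0.01663·0.53140) = -1.03590°
λ₂ = λ₁ + atan2(sin θ sin δ cos φ₁, cos δ − sin φ₁ sin φ₂) = -150.66728°

1.036°S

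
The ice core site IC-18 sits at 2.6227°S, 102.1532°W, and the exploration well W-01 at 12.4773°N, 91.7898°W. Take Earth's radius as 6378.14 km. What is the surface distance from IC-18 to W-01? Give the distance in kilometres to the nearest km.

2034 km

Δφ = 15.1000°,  Δλ = 10.3634°
a = sin²(Δφ/2) + cos φ₁ cos φ₂ sin²(Δλ/2) = 0.025219
c = 2·arcsin(√a) = 0.318963 rad = 18.2752°
d = R·c = 6378.14 × 0.318963 = 2034.4 km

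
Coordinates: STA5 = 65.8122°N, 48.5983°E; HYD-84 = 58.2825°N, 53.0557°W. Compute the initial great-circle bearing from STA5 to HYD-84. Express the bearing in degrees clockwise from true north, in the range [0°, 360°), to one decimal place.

Δλ = -101.6540°
y = sin Δλ · cos φ₂ = -0.514894
x = cos φ₁ sin φ₂ − sin φ₁ cos φ₂ cos Δλ = 0.445411
θ = atan2(y, x) = -49.1384° → 310.8616° (mod 360°)

310.9°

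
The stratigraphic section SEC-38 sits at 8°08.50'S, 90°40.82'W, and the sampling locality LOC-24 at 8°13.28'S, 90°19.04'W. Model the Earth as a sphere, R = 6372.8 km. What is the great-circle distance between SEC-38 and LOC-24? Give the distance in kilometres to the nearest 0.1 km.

40.9 km

SEC-38: φ = -8.14167°, λ = -90.68033°
LOC-24: φ = -8.22133°, λ = -90.31733°
Δφ = -0.0797°,  Δλ = 0.3630°
a = sin²(Δφ/2) + cos φ₁ cos φ₂ sin²(Δλ/2) = 0.000010
c = 2·arcsin(√a) = 0.006423 rad = 0.3680°
d = R·c = 6372.8 × 0.006423 = 40.9 km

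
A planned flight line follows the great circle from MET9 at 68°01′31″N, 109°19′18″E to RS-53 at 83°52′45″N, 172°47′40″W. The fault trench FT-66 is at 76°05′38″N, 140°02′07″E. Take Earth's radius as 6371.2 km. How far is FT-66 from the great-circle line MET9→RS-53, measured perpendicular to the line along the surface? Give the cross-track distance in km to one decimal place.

MET9: φ = +68.02528°, λ = +109.32167°
RS-53: φ = +83.87917°, λ = -172.79444°
FT-66: φ = +76.09389°, λ = +140.03528°
δ₁₃ = central angle MET9→FT-66 = 0.212598 rad  (haversine)
θ₁₃ = bearing MET9→FT-66 = 35.574°,  θ₁₂ = bearing MET9→RS-53 = 16.528°
dₓₜ = R·arcsin(sin δ₁₃ · sin(θ₁₃ − θ₁₂)) = 6371.2·arcsin(0.21100·sin(19.045°)) = 439.024 km
|dₓₜ| = 439.024 km

439.0 km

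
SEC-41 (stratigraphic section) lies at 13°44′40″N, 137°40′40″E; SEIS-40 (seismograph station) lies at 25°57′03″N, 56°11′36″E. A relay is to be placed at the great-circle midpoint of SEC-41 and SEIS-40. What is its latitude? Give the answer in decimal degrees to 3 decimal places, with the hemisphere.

SEC-41: φ = +13.74444°, λ = +137.67778°
SEIS-40: φ = +25.95083°, λ = +56.19333°
Bx = cos φ₂ cos Δλ = 0.133147,  By = cos φ₂ sin Δλ = -0.889257
φₘ = atan2(sin φ₁ + sin φ₂, √((cos φ₁ + Bx)² + By²)) = 25.46180°
λₘ = λ₁ + atan2(By, cos φ₁ + Bx) = 98.83979°

25.462°N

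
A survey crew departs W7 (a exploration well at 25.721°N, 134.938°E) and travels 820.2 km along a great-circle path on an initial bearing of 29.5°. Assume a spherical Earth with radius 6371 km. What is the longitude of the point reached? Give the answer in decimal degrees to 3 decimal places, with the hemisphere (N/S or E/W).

139.217°E

δ = d/R = 820.2/6371 = 0.128740 rad
φ₂ = arcsin(sin φ₁ cos δ + cos φ₁ sin δ cos θ)
   = arcsin(0.43399·0.99172 + 0.90092·0.12838·0.87036) = 32.07754°
λ₂ = λ₁ + atan2(sin θ sin δ cos φ₁, cos δ − sin φ₁ sin φ₂) = 139.21682°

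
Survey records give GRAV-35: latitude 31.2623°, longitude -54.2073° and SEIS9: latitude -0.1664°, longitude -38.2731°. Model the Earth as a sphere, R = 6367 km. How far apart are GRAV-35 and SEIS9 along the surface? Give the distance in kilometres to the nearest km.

3875 km

Δφ = -31.4287°,  Δλ = 15.9342°
a = sin²(Δφ/2) + cos φ₁ cos φ₂ sin²(Δλ/2) = 0.089777
c = 2·arcsin(√a) = 0.608605 rad = 34.8705°
d = R·c = 6367 × 0.608605 = 3875.0 km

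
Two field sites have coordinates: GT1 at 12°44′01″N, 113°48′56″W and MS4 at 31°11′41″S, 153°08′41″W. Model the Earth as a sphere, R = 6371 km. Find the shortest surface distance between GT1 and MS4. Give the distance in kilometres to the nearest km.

GT1: φ = +12.73361°, λ = -113.81556°
MS4: φ = -31.19472°, λ = -153.14472°
Δφ = -43.9283°,  Δλ = -39.3292°
a = sin²(Δφ/2) + cos φ₁ cos φ₂ sin²(Δλ/2) = 0.234381
c = 2·arcsin(√a) = 1.010736 rad = 57.9109°
d = R·c = 6371 × 1.010736 = 6439.4 km

6439 km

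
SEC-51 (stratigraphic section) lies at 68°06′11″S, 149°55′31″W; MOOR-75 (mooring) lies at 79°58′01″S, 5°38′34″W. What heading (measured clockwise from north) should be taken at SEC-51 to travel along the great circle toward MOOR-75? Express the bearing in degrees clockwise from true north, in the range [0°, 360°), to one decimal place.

168.5°

SEC-51: φ = -68.10306°, λ = -149.92528°
MOOR-75: φ = -79.96694°, λ = -5.64278°
Δλ = 144.2825°
y = sin Δλ · cos φ₂ = 0.101706
x = cos φ₁ sin φ₂ − sin φ₁ cos φ₂ cos Δλ = -0.498478
θ = atan2(y, x) = 168.4681° → 168.4681° (mod 360°)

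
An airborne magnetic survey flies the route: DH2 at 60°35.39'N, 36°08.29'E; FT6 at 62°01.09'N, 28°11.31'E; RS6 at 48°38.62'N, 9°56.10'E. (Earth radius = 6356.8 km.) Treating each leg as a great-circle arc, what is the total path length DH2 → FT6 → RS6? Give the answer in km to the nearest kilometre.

2317 km

DH2: φ = +60.58983°, λ = +36.13817°
FT6: φ = +62.01817°, λ = +28.18850°
RS6: φ = +48.64367°, λ = +9.93500°
DH2→FT6: c = 0.071077 rad, d = 451.82 km
FT6→RS6: c = 0.293355 rad, d = 1864.80 km
Total = 451.82 + 1864.80 = 2316.62 km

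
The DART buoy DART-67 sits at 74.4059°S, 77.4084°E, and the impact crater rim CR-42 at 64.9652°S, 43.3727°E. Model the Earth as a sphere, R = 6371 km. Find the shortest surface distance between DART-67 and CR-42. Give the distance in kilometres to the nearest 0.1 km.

1642.1 km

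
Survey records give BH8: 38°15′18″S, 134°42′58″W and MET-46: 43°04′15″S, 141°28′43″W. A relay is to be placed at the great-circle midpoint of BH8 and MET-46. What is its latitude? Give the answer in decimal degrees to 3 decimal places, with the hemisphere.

BH8: φ = -38.25500°, λ = -134.71611°
MET-46: φ = -43.07083°, λ = -141.47861°
Bx = cos φ₂ cos Δλ = 0.725428,  By = cos φ₂ sin Δλ = -0.086021
φₘ = atan2(sin φ₁ + sin φ₂, √((cos φ₁ + Bx)² + By²)) = -40.71220°
λₘ = λ₁ + atan2(By, cos φ₁ + Bx) = -137.97508°

40.712°S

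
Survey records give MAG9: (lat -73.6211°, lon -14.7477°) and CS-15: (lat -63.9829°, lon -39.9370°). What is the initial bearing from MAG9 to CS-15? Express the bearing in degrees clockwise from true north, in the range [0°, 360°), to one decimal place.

Δλ = -25.1893°
y = sin Δλ · cos φ₂ = -0.186689
x = cos φ₁ sin φ₂ − sin φ₁ cos φ₂ cos Δλ = 0.127407
θ = atan2(y, x) = -55.6882° → 304.3118° (mod 360°)

304.3°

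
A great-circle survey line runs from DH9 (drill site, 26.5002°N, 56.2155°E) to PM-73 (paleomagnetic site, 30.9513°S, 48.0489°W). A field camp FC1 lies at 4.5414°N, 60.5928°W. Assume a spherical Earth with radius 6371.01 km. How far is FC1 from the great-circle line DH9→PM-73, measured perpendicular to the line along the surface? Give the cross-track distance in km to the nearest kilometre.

4156 km

δ₁₃ = central angle DH9→FC1 = 1.946604 rad  (haversine)
θ₁₃ = bearing DH9→FC1 = 286.968°,  θ₁₂ = bearing DH9→PM-73 = 246.235°
dₓₜ = R·arcsin(sin δ₁₃ · sin(θ₁₃ − θ₁₂)) = 6371.01·arcsin(0.93021·sin(40.733°)) = 4155.657 km
|dₓₜ| = 4155.657 km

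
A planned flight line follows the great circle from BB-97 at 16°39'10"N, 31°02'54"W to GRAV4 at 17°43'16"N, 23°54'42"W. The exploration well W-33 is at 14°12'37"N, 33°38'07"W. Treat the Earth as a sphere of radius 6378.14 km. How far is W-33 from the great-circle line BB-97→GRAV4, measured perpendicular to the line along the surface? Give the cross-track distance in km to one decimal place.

217.8 km

BB-97: φ = +16.65278°, λ = -31.04833°
GRAV4: φ = +17.72111°, λ = -23.91167°
W-33: φ = +14.21028°, λ = -33.63528°
δ₁₃ = central angle BB-97→W-33 = 0.060919 rad  (haversine)
θ₁₃ = bearing BB-97→W-33 = 225.945°,  θ₁₂ = bearing BB-97→GRAV4 = 80.050°
dₓₜ = R·arcsin(sin δ₁₃ · sin(θ₁₃ − θ₁₂)) = 6378.14·arcsin(0.06088·sin(145.895°)) = 217.772 km
|dₓₜ| = 217.772 km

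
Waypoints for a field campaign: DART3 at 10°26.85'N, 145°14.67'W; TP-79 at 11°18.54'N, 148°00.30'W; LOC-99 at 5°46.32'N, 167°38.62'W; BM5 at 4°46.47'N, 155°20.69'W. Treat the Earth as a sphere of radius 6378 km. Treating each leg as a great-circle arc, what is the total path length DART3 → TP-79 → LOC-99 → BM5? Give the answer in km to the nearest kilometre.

DART3: φ = +10.44750°, λ = -145.24450°
TP-79: φ = +11.30900°, λ = -148.00500°
LOC-99: φ = +5.77200°, λ = -167.64367°
BM5: φ = +4.77450°, λ = -155.34483°
DART3→TP-79: c = 0.049645 rad, d = 316.64 km
TP-79→LOC-99: c = 0.352294 rad, d = 2246.93 km
LOC-99→BM5: c = 0.214448 rad, d = 1367.75 km
Total = 316.64 + 2246.93 + 1367.75 = 3931.32 km

3931 km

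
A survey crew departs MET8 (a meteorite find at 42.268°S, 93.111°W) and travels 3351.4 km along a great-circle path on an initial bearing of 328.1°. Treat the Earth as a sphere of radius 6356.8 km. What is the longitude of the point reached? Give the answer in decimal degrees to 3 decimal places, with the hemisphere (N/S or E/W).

109.117°W

δ = d/R = 3351.4/6356.8 = 0.527215 rad
φ₂ = arcsin(sin φ₁ cos δ + cos φ₁ sin δ cos θ)
   = arcsin(-0.67260·0.86421 + 0.74001·0.50313·0.84897) = -15.37767°
λ₂ = λ₁ + atan2(sin θ sin δ cos φ₁, cos δ − sin φ₁ sin φ₂) = -109.11738°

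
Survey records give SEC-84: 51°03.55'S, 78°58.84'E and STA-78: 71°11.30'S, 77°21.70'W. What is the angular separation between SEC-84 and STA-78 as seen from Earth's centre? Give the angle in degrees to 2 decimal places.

56.59°

SEC-84: φ = -51.05917°, λ = +78.98067°
STA-78: φ = -71.18833°, λ = -77.36167°
Δφ = -20.1292°,  Δλ = -156.3423°
a = sin²(Δφ/2) + cos φ₁ cos φ₂ sin²(Δλ/2) = 0.224695
c = 2·arcsin(√a) = 0.987701 rad = 56.5911°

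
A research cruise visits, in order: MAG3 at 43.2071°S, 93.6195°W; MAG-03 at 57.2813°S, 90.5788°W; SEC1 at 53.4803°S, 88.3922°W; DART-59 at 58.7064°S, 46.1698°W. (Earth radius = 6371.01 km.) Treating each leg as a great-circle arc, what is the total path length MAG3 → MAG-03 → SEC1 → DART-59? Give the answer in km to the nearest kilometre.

4660 km

MAG3→MAG-03: c = 0.247912 rad, d = 1579.45 km
MAG-03→SEC1: c = 0.069784 rad, d = 444.59 km
SEC1→DART-59: c = 0.413694 rad, d = 2635.65 km
Total = 1579.45 + 444.59 + 2635.65 = 4659.69 km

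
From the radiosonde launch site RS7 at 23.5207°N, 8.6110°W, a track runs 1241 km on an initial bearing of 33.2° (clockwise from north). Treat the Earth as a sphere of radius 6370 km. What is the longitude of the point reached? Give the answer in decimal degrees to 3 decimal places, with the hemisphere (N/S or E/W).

δ = d/R = 1241/6370 = 0.194819 rad
φ₂ = arcsin(sin φ₁ cos δ + cos φ₁ sin δ cos θ)
   = arcsin(0.39908·0.98108 + 0.91692·0.19359·0.83676) = 32.68778°
λ₂ = λ₁ + atan2(sin θ sin δ cos φ₁, cos δ − sin φ₁ sin φ₂) = -1.37540°

1.375°W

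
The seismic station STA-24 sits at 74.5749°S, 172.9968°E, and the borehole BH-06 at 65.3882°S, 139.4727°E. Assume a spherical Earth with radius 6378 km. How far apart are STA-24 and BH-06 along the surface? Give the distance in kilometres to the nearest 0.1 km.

1598.8 km

Δφ = 9.1867°,  Δλ = -33.5241°
a = sin²(Δφ/2) + cos φ₁ cos φ₂ sin²(Δλ/2) = 0.015627
c = 2·arcsin(√a) = 0.250668 rad = 14.3622°
d = R·c = 6378 × 0.250668 = 1598.8 km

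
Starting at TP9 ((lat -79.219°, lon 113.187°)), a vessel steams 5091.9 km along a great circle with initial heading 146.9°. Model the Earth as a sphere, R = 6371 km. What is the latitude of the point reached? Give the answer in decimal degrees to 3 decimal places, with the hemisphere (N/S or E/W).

52.871°S

δ = d/R = 5091.9/6371 = 0.799231 rad
φ₂ = arcsin(sin φ₁ cos δ + cos φ₁ sin δ cos θ)
   = arcsin(-0.98235·0.69726 + 0.18706·0.71682·-0.83772) = -52.87084°
λ₂ = λ₁ + atan2(sin θ sin δ cos φ₁, cos δ − sin φ₁ sin φ₂) = -107.24326°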